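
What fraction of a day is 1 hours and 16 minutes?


0.0528 (5.28%)

Total minutes: 1×60 + 16 = 76
Day = 24×60 = 1440 minutes
Fraction = 76/1440 ≈ 0.0528
As a percentage: 76/1440 × 100 ≈ 5.28%


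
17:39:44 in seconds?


63584 seconds

Hours: 17 × 3600 = 61200
Minutes: 39 × 60 = 2340
Seconds: 44
Total = 61200 + 2340 + 44 = 63584


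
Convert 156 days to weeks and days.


22 weeks 2 days

Weeks: 156 ÷ 7 = 22 remainder 2


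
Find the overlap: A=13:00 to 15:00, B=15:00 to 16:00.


Meeting A: 780-900 (in minutes from midnight)
Meeting B: 900-960
Overlap start = max(780, 900) = 900
Overlap end = min(900, 960) = 900
Overlap = max(0, 900 - 900) = 0 min

0 minutes


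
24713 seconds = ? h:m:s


Hours: 24713 ÷ 3600 = 6 remainder 3113
Minutes: 3113 ÷ 60 = 51 remainder 53
Seconds: 53

6h 51m 53s


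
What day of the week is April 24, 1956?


Zeller's congruence:
q=24, m=4, k=56, j=19
h = (24 + ⌊13×5/5⌋ + 56 + ⌊56/4⌋ + ⌊19/4⌋ - 2×19) mod 7
= (24 + 13 + 56 + 14 + 4 - 38) mod 7
= 73 mod 7 = 3
h=3 → Tuesday

Tuesday


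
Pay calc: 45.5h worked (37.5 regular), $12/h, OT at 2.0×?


$642.00

Regular: 37.5h × $12 = $450.00
Overtime: 45.5 - 37.5 = 8.0h
OT pay: 8.0h × $12 × 2.0 = $192.00
Total = $450.00 + $192.00 = $642.00


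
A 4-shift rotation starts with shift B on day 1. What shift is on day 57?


Shift B

Shifts: A, B, C, D
Start: B (index 1)
Day 57: (1 + 57 - 1) mod 4
= 57 mod 4
= 1
Index 1 → shift B


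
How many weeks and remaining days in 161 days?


23 weeks 0 days

Weeks: 161 ÷ 7 = 23 remainder 0


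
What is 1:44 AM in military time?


01:44

Input: 1:44 AM
AM hour stays: 1


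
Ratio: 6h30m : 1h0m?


13:2 (6.50)

Duration 1: 390 minutes
Duration 2: 60 minutes
Ratio = 390:60
GCD = 30
Simplified = 13:2
As a decimal: 13/2 = 6.50


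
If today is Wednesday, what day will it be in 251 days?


Tuesday

Start: Wednesday (index 2)
(2 + 251) mod 7
= 253 mod 7
= 1
Index 1 → Tuesday


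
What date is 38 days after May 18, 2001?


June 25, 2001

Start: May 18, 2001
Add 38 days
May 18 → June 1: 31 - 18 + 1 = 14 days (38 - 14 = 24 left)
June 1 + 24 = June 25, 2001


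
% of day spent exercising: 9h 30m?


39.6%

Time: 570 minutes
Day: 1440 minutes
Percentage = (570/1440) × 100 ≈ 39.6%


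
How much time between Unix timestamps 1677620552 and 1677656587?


Difference = 1677656587 - 1677620552 = 36035 seconds
In hours: 36035 / 3600 ≈ 10.0
In days: 36035 / 86400 ≈ 0.42

36035 seconds (10.0 hours / 0.42 days)


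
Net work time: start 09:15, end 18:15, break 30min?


Total time = (18×60+15) - (9×60+15)
= 1095 - 555 = 540 min
Minus break: 540 - 30 = 510 min
= 8h 30m

8h 30m (510 minutes)


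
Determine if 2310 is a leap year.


No

Rules: divisible by 4 AND (not by 100 OR by 400)
2310 ÷ 4 = 577 remainder 2 → not divisible by 4
Not divisible by 4 → not a leap year


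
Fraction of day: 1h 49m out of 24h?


0.0757 (7.57%)

Total minutes: 1×60 + 49 = 109
Day = 24×60 = 1440 minutes
Fraction = 109/1440 ≈ 0.0757
As a percentage: 109/1440 × 100 ≈ 7.57%


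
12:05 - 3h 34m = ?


08:31

Start: 725 minutes from midnight
Subtract: 214 minutes
Remaining: 725 - 214 = 511
Hours: 8, Minutes: 31


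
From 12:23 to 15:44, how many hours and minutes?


End time in minutes: 15×60 + 44 = 944
Start time in minutes: 12×60 + 23 = 743
Difference = 944 - 743 = 201 minutes
= 3 hours 21 minutes

3h 21m


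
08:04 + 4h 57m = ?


Start: 484 minutes from midnight
Add: 297 minutes
Total: 781 minutes
Hours: 781 ÷ 60 = 13 remainder 1

13:01


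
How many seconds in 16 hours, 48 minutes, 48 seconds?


60528 seconds

Hours: 16 × 3600 = 57600
Minutes: 48 × 60 = 2880
Seconds: 48
Total = 57600 + 2880 + 48 = 60528


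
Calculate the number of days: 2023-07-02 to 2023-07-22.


20 days

From July 2, 2023 to July 22, 2023
Same month: 22 - 2 = 20 days


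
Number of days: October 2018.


31 days

Month: October (month 10)
October has 31 days


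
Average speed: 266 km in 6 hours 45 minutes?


Distance: 266 km
Time: 6h 45m = 405 min = 405/60 = 27/4 hours
Speed = 266 ÷ (27/4) = 266 × 4 / 27 = 1064/27 ≈ 39.4 km/h

39.4 km/h


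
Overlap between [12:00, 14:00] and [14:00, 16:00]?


0 minutes

Meeting A: 720-840 (in minutes from midnight)
Meeting B: 840-960
Overlap start = max(720, 840) = 840
Overlap end = min(840, 960) = 840
Overlap = max(0, 840 - 840) = 0 min


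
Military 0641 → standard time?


Hour: 6
6 < 12 → AM

6:41 AM


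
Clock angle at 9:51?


Hour hand = 9×30 + 51×0.5 = 295.5°
Minute hand = 51×6 = 306°
Difference = |295.5 - 306| = 10.5°

10.5°


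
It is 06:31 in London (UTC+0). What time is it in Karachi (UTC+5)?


Time difference = UTC+5 - UTC+0 = +5 hours
New hour = (6 + 5) mod 24
= 11 mod 24 = 11
Minutes unchanged → 11:31

11:31


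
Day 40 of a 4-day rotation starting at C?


Shift B

Shifts: A, B, C, D
Start: C (index 2)
Day 40: (2 + 40 - 1) mod 4
= 41 mod 4
= 1
Index 1 → shift B


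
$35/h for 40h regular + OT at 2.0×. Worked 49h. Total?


Regular: 40h × $35 = $1400.00
Overtime: 49 - 40 = 9h
OT pay: 9h × $35 × 2.0 = $630.00
Total = $1400.00 + $630.00 = $2030.00

$2030.00


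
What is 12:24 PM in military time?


12:24

Input: 12:24 PM
12 PM → 12 (noon)


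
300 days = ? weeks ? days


42 weeks 6 days

Weeks: 300 ÷ 7 = 42 remainder 6


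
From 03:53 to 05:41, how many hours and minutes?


1h 48m

End time in minutes: 5×60 + 41 = 341
Start time in minutes: 3×60 + 53 = 233
Difference = 341 - 233 = 108 minutes
= 1 hours 48 minutes


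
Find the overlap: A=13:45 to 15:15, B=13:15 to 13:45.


0 minutes

Meeting A: 825-915 (in minutes from midnight)
Meeting B: 795-825
Overlap start = max(825, 795) = 825
Overlap end = min(915, 825) = 825
Overlap = max(0, 825 - 825) = 0 min


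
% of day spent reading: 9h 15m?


38.5%

Time: 555 minutes
Day: 1440 minutes
Percentage = (555/1440) × 100 ≈ 38.5%


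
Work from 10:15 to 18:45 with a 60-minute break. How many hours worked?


7h 30m (450 minutes)

Total time = (18×60+45) - (10×60+15)
= 1125 - 615 = 510 min
Minus break: 510 - 60 = 450 min
= 7h 30m


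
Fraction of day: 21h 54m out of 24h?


0.9125 (91.25%)

Total minutes: 21×60 + 54 = 1314
Day = 24×60 = 1440 minutes
Fraction = 1314/1440 = 0.9125
As a percentage: 1314/1440 × 100 = 91.25%


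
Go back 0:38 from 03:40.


Start: 220 minutes from midnight
Subtract: 38 minutes
Remaining: 220 - 38 = 182
Hours: 3, Minutes: 2

03:02


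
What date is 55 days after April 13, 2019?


Start: April 13, 2019
Add 55 days
April 13 → May 1: 30 - 13 + 1 = 18 days (55 - 18 = 37 left)
May 1 → June 1: 31 - 1 + 1 = 31 days (37 - 31 = 6 left)
June 1 + 6 = June 7, 2019

June 7, 2019


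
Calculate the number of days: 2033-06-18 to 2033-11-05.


140 days

From June 18, 2033 to November 5, 2033
Rest of June 2033: 30 - 18 = 12
Full months: July 31, August 31, September 30, October 31
Days into November 2033: 5
Total = 12 + 31 + 31 + 30 + 31 + 5 = 140 days


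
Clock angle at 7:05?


177.5°

Hour hand = 7×30 + 5×0.5 = 212.5°
Minute hand = 5×6 = 30°
Difference = |212.5 - 30| = 182.5°
Since > 180°: 360 - 182.5 = 177.5°


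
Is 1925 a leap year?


Rules: divisible by 4 AND (not by 100 OR by 400)
1925 ÷ 4 = 481 remainder 1 → not divisible by 4
Not divisible by 4 → not a leap year

No


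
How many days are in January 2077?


Month: January (month 1)
January has 31 days

31 days


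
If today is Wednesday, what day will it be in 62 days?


Start: Wednesday (index 2)
(2 + 62) mod 7
= 64 mod 7
= 1
Index 1 → Tuesday

Tuesday


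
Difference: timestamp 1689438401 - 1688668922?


769479 seconds (213.7 hours / 8.91 days)

Difference = 1689438401 - 1688668922 = 769479 seconds
In hours: 769479 / 3600 ≈ 213.7
In days: 769479 / 86400 ≈ 8.91


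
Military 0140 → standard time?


Hour: 1
1 < 12 → AM

1:40 AM


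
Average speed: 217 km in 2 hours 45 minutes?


78.9 km/h

Distance: 217 km
Time: 2h 45m = 165 min = 165/60 = 11/4 hours
Speed = 217 ÷ (11/4) = 217 × 4 / 11 = 868/11 ≈ 78.9 km/h


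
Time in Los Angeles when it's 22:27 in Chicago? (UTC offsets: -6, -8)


20:27

Time difference = UTC-8 - UTC-6 = -2 hours
New hour = (22 -2) mod 24
= 20 mod 24 = 20
Minutes unchanged → 20:27


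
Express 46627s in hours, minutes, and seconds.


Hours: 46627 ÷ 3600 = 12 remainder 3427
Minutes: 3427 ÷ 60 = 57 remainder 7
Seconds: 7

12h 57m 7s


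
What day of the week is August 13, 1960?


Saturday

Zeller's congruence:
q=13, m=8, k=60, j=19
h = (13 + ⌊13×9/5⌋ + 60 + ⌊60/4⌋ + ⌊19/4⌋ - 2×19) mod 7
= (13 + 23 + 60 + 15 + 4 - 38) mod 7
= 77 mod 7 = 0
h=0 → Saturday


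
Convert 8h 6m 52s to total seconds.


29212 seconds

Hours: 8 × 3600 = 28800
Minutes: 6 × 60 = 360
Seconds: 52
Total = 28800 + 360 + 52 = 29212


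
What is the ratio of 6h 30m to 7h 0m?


13:14 (0.93)

Duration 1: 390 minutes
Duration 2: 420 minutes
Ratio = 390:420
GCD = 30
Simplified = 13:14
As a decimal: 13/14 ≈ 0.93


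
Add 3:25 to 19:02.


Start: 1142 minutes from midnight
Add: 205 minutes
Total: 1347 minutes
Hours: 1347 ÷ 60 = 22 remainder 27

22:27


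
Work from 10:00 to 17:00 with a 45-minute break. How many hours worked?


Total time = (17×60+0) - (10×60+0)
= 1020 - 600 = 420 min
Minus break: 420 - 45 = 375 min
= 6h 15m

6h 15m (375 minutes)


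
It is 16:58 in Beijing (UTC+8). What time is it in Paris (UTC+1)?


09:58

Time difference = UTC+1 - UTC+8 = -7 hours
New hour = (16 -7) mod 24
= 9 mod 24 = 9
Minutes unchanged → 09:58


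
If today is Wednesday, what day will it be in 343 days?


Wednesday

Start: Wednesday (index 2)
(2 + 343) mod 7
= 345 mod 7
= 2
Index 2 → Wednesday


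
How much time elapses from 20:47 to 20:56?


0h 9m

End time in minutes: 20×60 + 56 = 1256
Start time in minutes: 20×60 + 47 = 1247
Difference = 1256 - 1247 = 9 minutes
= 0 hours 9 minutes


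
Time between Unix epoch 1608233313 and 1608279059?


Difference = 1608279059 - 1608233313 = 45746 seconds
In hours: 45746 / 3600 ≈ 12.7
In days: 45746 / 86400 ≈ 0.53

45746 seconds (12.7 hours / 0.53 days)


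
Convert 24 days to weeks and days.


Weeks: 24 ÷ 7 = 3 remainder 3

3 weeks 3 days


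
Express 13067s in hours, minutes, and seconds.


3h 37m 47s

Hours: 13067 ÷ 3600 = 3 remainder 2267
Minutes: 2267 ÷ 60 = 37 remainder 47
Seconds: 47


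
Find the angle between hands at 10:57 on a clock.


Hour hand = 10×30 + 57×0.5 = 328.5°
Minute hand = 57×6 = 342°
Difference = |328.5 - 342| = 13.5°

13.5°


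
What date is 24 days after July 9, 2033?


August 2, 2033

Start: July 9, 2033
Add 24 days
July 9 → August 1: 31 - 9 + 1 = 23 days (24 - 23 = 1 left)
August 1 + 1 = August 2, 2033


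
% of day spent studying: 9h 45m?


Time: 585 minutes
Day: 1440 minutes
Percentage = (585/1440) × 100 ≈ 40.6%

40.6%


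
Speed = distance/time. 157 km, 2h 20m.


67.3 km/h

Distance: 157 km
Time: 2h 20m = 140 min = 140/60 = 7/3 hours
Speed = 157 ÷ (7/3) = 157 × 3 / 7 = 471/7 ≈ 67.3 km/h


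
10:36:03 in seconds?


38163 seconds

Hours: 10 × 3600 = 36000
Minutes: 36 × 60 = 2160
Seconds: 3
Total = 36000 + 2160 + 3 = 38163


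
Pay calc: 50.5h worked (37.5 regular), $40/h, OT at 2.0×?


Regular: 37.5h × $40 = $1500.00
Overtime: 50.5 - 37.5 = 13.0h
OT pay: 13.0h × $40 × 2.0 = $1040.00
Total = $1500.00 + $1040.00 = $2540.00

$2540.00


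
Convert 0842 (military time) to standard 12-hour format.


8:42 AM

Hour: 8
8 < 12 → AM


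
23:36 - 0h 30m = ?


23:06

Start: 1416 minutes from midnight
Subtract: 30 minutes
Remaining: 1416 - 30 = 1386
Hours: 23, Minutes: 6


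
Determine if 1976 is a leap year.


Yes

Rules: divisible by 4 AND (not by 100 OR by 400)
1976 ÷ 4 = 494 exactly → divisible by 4
1976 ÷ 100 = 19 remainder 76 → not divisible by 100
Divisible by 4 but not by 100 → leap year


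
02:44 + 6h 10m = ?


08:54

Start: 164 minutes from midnight
Add: 370 minutes
Total: 534 minutes
Hours: 534 ÷ 60 = 8 remainder 54


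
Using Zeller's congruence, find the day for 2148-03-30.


Saturday

Zeller's congruence:
q=30, m=3, k=48, j=21
h = (30 + ⌊13×4/5⌋ + 48 + ⌊48/4⌋ + ⌊21/4⌋ - 2×21) mod 7
= (30 + 10 + 48 + 12 + 5 - 42) mod 7
= 63 mod 7 = 0
h=0 → Saturday


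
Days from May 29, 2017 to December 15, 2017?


From May 29, 2017 to December 15, 2017
Rest of May 2017: 31 - 29 = 2
Full months: June 30, July 31, August 31, September 30, October 31, November 30
Days into December 2017: 15
Total = 2 + 30 + 31 + 31 + 30 + 31 + 30 + 15 = 200 days

200 days


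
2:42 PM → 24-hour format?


Input: 2:42 PM
PM: 2 + 12 = 14

14:42


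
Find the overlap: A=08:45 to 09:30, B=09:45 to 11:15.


0 minutes

Meeting A: 525-570 (in minutes from midnight)
Meeting B: 585-675
Overlap start = max(525, 585) = 585
Overlap end = min(570, 675) = 570
Overlap = max(0, 570 - 585) = 0 min


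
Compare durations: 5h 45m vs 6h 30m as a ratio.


23:26 (0.88)

Duration 1: 345 minutes
Duration 2: 390 minutes
Ratio = 345:390
GCD = 15
Simplified = 23:26
As a decimal: 23/26 ≈ 0.88


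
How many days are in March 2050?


Month: March (month 3)
March has 31 days

31 days


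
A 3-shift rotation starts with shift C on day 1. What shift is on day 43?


Shifts: A, B, C
Start: C (index 2)
Day 43: (2 + 43 - 1) mod 3
= 44 mod 3
= 2
Index 2 → shift C

Shift C


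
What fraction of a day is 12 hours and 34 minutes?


0.5236 (52.36%)

Total minutes: 12×60 + 34 = 754
Day = 24×60 = 1440 minutes
Fraction = 754/1440 ≈ 0.5236
As a percentage: 754/1440 × 100 ≈ 52.36%


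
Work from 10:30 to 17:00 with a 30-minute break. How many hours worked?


6h 0m (360 minutes)

Total time = (17×60+0) - (10×60+30)
= 1020 - 630 = 390 min
Minus break: 390 - 30 = 360 min
= 6h 0m


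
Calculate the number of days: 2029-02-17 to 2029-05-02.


From February 17, 2029 to May 2, 2029
Rest of February 2029: 28 - 17 = 11
Full months: March 31, April 30
Days into May 2029: 2
Total = 11 + 31 + 30 + 2 = 74 days

74 days


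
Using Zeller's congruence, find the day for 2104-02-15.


Zeller's congruence:
q=15, m=14, k=3, j=21
h = (15 + ⌊13×15/5⌋ + 3 + ⌊3/4⌋ + ⌊21/4⌋ - 2×21) mod 7
= (15 + 39 + 3 + 0 + 5 - 42) mod 7
= 20 mod 7 = 6
h=6 → Friday

Friday


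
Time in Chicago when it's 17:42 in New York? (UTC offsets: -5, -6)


Time difference = UTC-6 - UTC-5 = -1 hours
New hour = (17 -1) mod 24
= 16 mod 24 = 16
Minutes unchanged → 16:42

16:42


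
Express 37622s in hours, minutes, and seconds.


10h 27m 2s

Hours: 37622 ÷ 3600 = 10 remainder 1622
Minutes: 1622 ÷ 60 = 27 remainder 2
Seconds: 2


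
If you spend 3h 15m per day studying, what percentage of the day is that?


13.5%

Time: 195 minutes
Day: 1440 minutes
Percentage = (195/1440) × 100 ≈ 13.5%


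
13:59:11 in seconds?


50351 seconds

Hours: 13 × 3600 = 46800
Minutes: 59 × 60 = 3540
Seconds: 11
Total = 46800 + 3540 + 11 = 50351


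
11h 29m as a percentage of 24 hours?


0.4785 (47.85%)

Total minutes: 11×60 + 29 = 689
Day = 24×60 = 1440 minutes
Fraction = 689/1440 ≈ 0.4785
As a percentage: 689/1440 × 100 ≈ 47.85%


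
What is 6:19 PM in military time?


18:19

Input: 6:19 PM
PM: 6 + 12 = 18


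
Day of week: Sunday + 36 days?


Start: Sunday (index 6)
(6 + 36) mod 7
= 42 mod 7
= 0
Index 0 → Monday

Monday


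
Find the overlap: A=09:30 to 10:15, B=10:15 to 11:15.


0 minutes

Meeting A: 570-615 (in minutes from midnight)
Meeting B: 615-675
Overlap start = max(570, 615) = 615
Overlap end = min(615, 675) = 615
Overlap = max(0, 615 - 615) = 0 min


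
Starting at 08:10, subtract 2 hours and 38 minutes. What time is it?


Start: 490 minutes from midnight
Subtract: 158 minutes
Remaining: 490 - 158 = 332
Hours: 5, Minutes: 32

05:32


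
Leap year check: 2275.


No

Rules: divisible by 4 AND (not by 100 OR by 400)
2275 ÷ 4 = 568 remainder 3 → not divisible by 4
Not divisible by 4 → not a leap year


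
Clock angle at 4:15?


Hour hand = 4×30 + 15×0.5 = 127.5°
Minute hand = 15×6 = 90°
Difference = |127.5 - 90| = 37.5°

37.5°


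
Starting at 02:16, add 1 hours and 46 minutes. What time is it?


04:02

Start: 136 minutes from midnight
Add: 106 minutes
Total: 242 minutes
Hours: 242 ÷ 60 = 4 remainder 2


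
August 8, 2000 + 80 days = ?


October 27, 2000

Start: August 8, 2000
Add 80 days
August 8 → September 1: 31 - 8 + 1 = 24 days (80 - 24 = 56 left)
September 1 → October 1: 30 - 1 + 1 = 30 days (56 - 30 = 26 left)
October 1 + 26 = October 27, 2000


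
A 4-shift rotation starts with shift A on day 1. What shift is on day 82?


Shifts: A, B, C, D
Start: A (index 0)
Day 82: (0 + 82 - 1) mod 4
= 81 mod 4
= 1
Index 1 → shift B

Shift B


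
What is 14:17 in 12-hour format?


2:17 PM

Hour: 14
14 - 12 = 2 → PM


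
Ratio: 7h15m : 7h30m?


Duration 1: 435 minutes
Duration 2: 450 minutes
Ratio = 435:450
GCD = 15
Simplified = 29:30
As a decimal: 29/30 ≈ 0.97

29:30 (0.97)


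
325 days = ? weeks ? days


46 weeks 3 days

Weeks: 325 ÷ 7 = 46 remainder 3


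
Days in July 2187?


31 days

Month: July (month 7)
July has 31 days


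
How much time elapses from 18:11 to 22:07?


End time in minutes: 22×60 + 7 = 1327
Start time in minutes: 18×60 + 11 = 1091
Difference = 1327 - 1091 = 236 minutes
= 3 hours 56 minutes

3h 56m


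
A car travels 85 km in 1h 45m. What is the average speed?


48.6 km/h

Distance: 85 km
Time: 1h 45m = 105 min = 105/60 = 7/4 hours
Speed = 85 ÷ (7/4) = 85 × 4 / 7 = 340/7 ≈ 48.6 km/h


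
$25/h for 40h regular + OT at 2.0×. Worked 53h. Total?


Regular: 40h × $25 = $1000.00
Overtime: 53 - 40 = 13h
OT pay: 13h × $25 × 2.0 = $650.00
Total = $1000.00 + $650.00 = $1650.00

$1650.00


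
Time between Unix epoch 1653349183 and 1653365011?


Difference = 1653365011 - 1653349183 = 15828 seconds
In hours: 15828 / 3600 ≈ 4.4
In days: 15828 / 86400 ≈ 0.18

15828 seconds (4.4 hours / 0.18 days)


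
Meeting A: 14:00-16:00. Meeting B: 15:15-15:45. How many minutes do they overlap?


30 minutes

Meeting A: 840-960 (in minutes from midnight)
Meeting B: 915-945
Overlap start = max(840, 915) = 915
Overlap end = min(960, 945) = 945
Overlap = max(0, 945 - 915) = 30 min


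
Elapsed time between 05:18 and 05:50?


End time in minutes: 5×60 + 50 = 350
Start time in minutes: 5×60 + 18 = 318
Difference = 350 - 318 = 32 minutes
= 0 hours 32 minutes

0h 32m


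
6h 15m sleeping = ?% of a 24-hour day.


26.0%

Time: 375 minutes
Day: 1440 minutes
Percentage = (375/1440) × 100 ≈ 26.0%


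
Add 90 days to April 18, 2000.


Start: April 18, 2000
Add 90 days
April 18 → May 1: 30 - 18 + 1 = 13 days (90 - 13 = 77 left)
May 1 → June 1: 31 - 1 + 1 = 31 days (77 - 31 = 46 left)
June 1 → July 1: 30 - 1 + 1 = 30 days (46 - 30 = 16 left)
July 1 + 16 = July 17, 2000

July 17, 2000


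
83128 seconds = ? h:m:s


Hours: 83128 ÷ 3600 = 23 remainder 328
Minutes: 328 ÷ 60 = 5 remainder 28
Seconds: 28

23h 5m 28s


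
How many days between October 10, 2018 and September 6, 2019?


From October 10, 2018 to September 6, 2019
Rest of October 2018: 31 - 10 = 21
Full months: November 30, December 31, January 31, February 2019 28, March 31, April 30, May 31, June 30, July 31, August 31
Days into September 2019: 6
Total = 21 + 30 + 31 + 31 + 28 + 31 + 30 + 31 + 30 + 31 + 31 + 6 = 331 days

331 days


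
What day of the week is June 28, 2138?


Saturday

Zeller's congruence:
q=28, m=6, k=38, j=21
h = (28 + ⌊13×7/5⌋ + 38 + ⌊38/4⌋ + ⌊21/4⌋ - 2×21) mod 7
= (28 + 18 + 38 + 9 + 5 - 42) mod 7
= 56 mod 7 = 0
h=0 → Saturday


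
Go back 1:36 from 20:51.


Start: 1251 minutes from midnight
Subtract: 96 minutes
Remaining: 1251 - 96 = 1155
Hours: 19, Minutes: 15

19:15


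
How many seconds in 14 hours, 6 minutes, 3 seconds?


50763 seconds

Hours: 14 × 3600 = 50400
Minutes: 6 × 60 = 360
Seconds: 3
Total = 50400 + 360 + 3 = 50763


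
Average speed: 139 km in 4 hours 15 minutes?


Distance: 139 km
Time: 4h 15m = 255 min = 255/60 = 17/4 hours
Speed = 139 ÷ (17/4) = 139 × 4 / 17 = 556/17 ≈ 32.7 km/h

32.7 km/h


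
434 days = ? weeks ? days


Weeks: 434 ÷ 7 = 62 remainder 0

62 weeks 0 days


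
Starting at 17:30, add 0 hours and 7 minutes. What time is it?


17:37

Start: 1050 minutes from midnight
Add: 7 minutes
Total: 1057 minutes
Hours: 1057 ÷ 60 = 17 remainder 37


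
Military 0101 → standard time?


Hour: 1
1 < 12 → AM

1:01 AM


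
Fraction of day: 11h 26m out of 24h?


Total minutes: 11×60 + 26 = 686
Day = 24×60 = 1440 minutes
Fraction = 686/1440 ≈ 0.4764
As a percentage: 686/1440 × 100 ≈ 47.64%

0.4764 (47.64%)


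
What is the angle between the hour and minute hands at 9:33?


Hour hand = 9×30 + 33×0.5 = 286.5°
Minute hand = 33×6 = 198°
Difference = |286.5 - 198| = 88.5°

88.5°


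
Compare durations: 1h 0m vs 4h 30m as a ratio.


2:9 (0.22)

Duration 1: 60 minutes
Duration 2: 270 minutes
Ratio = 60:270
GCD = 30
Simplified = 2:9
As a decimal: 2/9 ≈ 0.22


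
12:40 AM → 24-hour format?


Input: 12:40 AM
12 AM → 00 (midnight)

00:40


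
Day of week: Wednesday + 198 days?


Friday

Start: Wednesday (index 2)
(2 + 198) mod 7
= 200 mod 7
= 4
Index 4 → Friday


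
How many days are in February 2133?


Month: February (month 2)
February: 28 or 29 (leap year)
2133 leap year? No

28 days


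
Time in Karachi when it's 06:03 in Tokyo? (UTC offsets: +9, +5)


02:03

Time difference = UTC+5 - UTC+9 = -4 hours
New hour = (6 -4) mod 24
= 2 mod 24 = 2
Minutes unchanged → 02:03


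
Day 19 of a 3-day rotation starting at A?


Shifts: A, B, C
Start: A (index 0)
Day 19: (0 + 19 - 1) mod 3
= 18 mod 3
= 0
Index 0 → shift A

Shift A


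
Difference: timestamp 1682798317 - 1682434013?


Difference = 1682798317 - 1682434013 = 364304 seconds
In hours: 364304 / 3600 ≈ 101.2
In days: 364304 / 86400 ≈ 4.22

364304 seconds (101.2 hours / 4.22 days)


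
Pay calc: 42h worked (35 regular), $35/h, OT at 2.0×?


$1715.00

Regular: 35h × $35 = $1225.00
Overtime: 42 - 35 = 7h
OT pay: 7h × $35 × 2.0 = $490.00
Total = $1225.00 + $490.00 = $1715.00


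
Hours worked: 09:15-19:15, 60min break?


9h 0m (540 minutes)

Total time = (19×60+15) - (9×60+15)
= 1155 - 555 = 600 min
Minus break: 600 - 60 = 540 min
= 9h 0m


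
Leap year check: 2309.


Rules: divisible by 4 AND (not by 100 OR by 400)
2309 ÷ 4 = 577 remainder 1 → not divisible by 4
Not divisible by 4 → not a leap year

No


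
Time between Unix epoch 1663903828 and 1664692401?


788573 seconds (219.0 hours / 9.13 days)

Difference = 1664692401 - 1663903828 = 788573 seconds
In hours: 788573 / 3600 ≈ 219.0
In days: 788573 / 86400 ≈ 9.13


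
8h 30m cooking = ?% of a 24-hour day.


35.4%

Time: 510 minutes
Day: 1440 minutes
Percentage = (510/1440) × 100 ≈ 35.4%


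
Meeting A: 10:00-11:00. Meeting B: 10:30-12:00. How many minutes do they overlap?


Meeting A: 600-660 (in minutes from midnight)
Meeting B: 630-720
Overlap start = max(600, 630) = 630
Overlap end = min(660, 720) = 660
Overlap = max(0, 660 - 630) = 30 min

30 minutes


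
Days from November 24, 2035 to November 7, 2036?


349 days

From November 24, 2035 to November 7, 2036
Rest of November 2035: 30 - 24 = 6
Full months: December 31, January 31, February 2036 29, March 31, April 30, May 31, June 30, July 31, August 31, September 30, October 31
Days into November 2036: 7
Total = 6 + 31 + 31 + 29 + 31 + 30 + 31 + 30 + 31 + 31 + 30 + 31 + 7 = 349 days


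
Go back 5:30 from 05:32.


00:02

Start: 332 minutes from midnight
Subtract: 330 minutes
Remaining: 332 - 330 = 2
Hours: 0, Minutes: 2


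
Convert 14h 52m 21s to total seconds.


53541 seconds

Hours: 14 × 3600 = 50400
Minutes: 52 × 60 = 3120
Seconds: 21
Total = 50400 + 3120 + 21 = 53541


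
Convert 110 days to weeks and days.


Weeks: 110 ÷ 7 = 15 remainder 5

15 weeks 5 days


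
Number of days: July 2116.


Month: July (month 7)
July has 31 days

31 days


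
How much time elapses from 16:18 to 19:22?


3h 4m

End time in minutes: 19×60 + 22 = 1162
Start time in minutes: 16×60 + 18 = 978
Difference = 1162 - 978 = 184 minutes
= 3 hours 4 minutes


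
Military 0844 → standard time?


Hour: 8
8 < 12 → AM

8:44 AM


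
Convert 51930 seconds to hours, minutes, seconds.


Hours: 51930 ÷ 3600 = 14 remainder 1530
Minutes: 1530 ÷ 60 = 25 remainder 30
Seconds: 30

14h 25m 30s


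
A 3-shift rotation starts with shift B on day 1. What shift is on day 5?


Shift C

Shifts: A, B, C
Start: B (index 1)
Day 5: (1 + 5 - 1) mod 3
= 5 mod 3
= 2
Index 2 → shift C


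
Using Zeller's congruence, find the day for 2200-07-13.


Zeller's congruence:
q=13, m=7, k=0, j=22
h = (13 + ⌊13×8/5⌋ + 0 + ⌊0/4⌋ + ⌊22/4⌋ - 2×22) mod 7
= (13 + 20 + 0 + 0 + 5 - 44) mod 7
= -6 mod 7 = 1
h=1 → Sunday

Sunday


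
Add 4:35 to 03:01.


Start: 181 minutes from midnight
Add: 275 minutes
Total: 456 minutes
Hours: 456 ÷ 60 = 7 remainder 36

07:36


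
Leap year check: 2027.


No

Rules: divisible by 4 AND (not by 100 OR by 400)
2027 ÷ 4 = 506 remainder 3 → not divisible by 4
Not divisible by 4 → not a leap year


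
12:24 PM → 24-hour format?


Input: 12:24 PM
12 PM → 12 (noon)

12:24


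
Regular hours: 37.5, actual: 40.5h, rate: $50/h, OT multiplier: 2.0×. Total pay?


$2175.00

Regular: 37.5h × $50 = $1875.00
Overtime: 40.5 - 37.5 = 3.0h
OT pay: 3.0h × $50 × 2.0 = $300.00
Total = $1875.00 + $300.00 = $2175.00


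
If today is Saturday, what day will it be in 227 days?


Tuesday

Start: Saturday (index 5)
(5 + 227) mod 7
= 232 mod 7
= 1
Index 1 → Tuesday


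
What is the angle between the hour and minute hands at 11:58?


11.0°

Hour hand = 11×30 + 58×0.5 = 359.0°
Minute hand = 58×6 = 348°
Difference = |359.0 - 348| = 11.0°


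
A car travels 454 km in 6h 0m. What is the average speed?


Distance: 454 km
Time: 6 hours
Speed = 454 / 6 ≈ 75.7 km/h

75.7 km/h


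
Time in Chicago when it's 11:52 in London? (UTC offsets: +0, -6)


05:52

Time difference = UTC-6 - UTC+0 = -6 hours
New hour = (11 -6) mod 24
= 5 mod 24 = 5
Minutes unchanged → 05:52


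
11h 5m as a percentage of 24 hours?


Total minutes: 11×60 + 5 = 665
Day = 24×60 = 1440 minutes
Fraction = 665/1440 ≈ 0.4618
As a percentage: 665/1440 × 100 ≈ 46.18%

0.4618 (46.18%)


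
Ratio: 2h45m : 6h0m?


Duration 1: 165 minutes
Duration 2: 360 minutes
Ratio = 165:360
GCD = 15
Simplified = 11:24
As a decimal: 11/24 ≈ 0.46

11:24 (0.46)


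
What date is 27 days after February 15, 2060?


March 13, 2060

Start: February 15, 2060
Add 27 days
February 15 → March 1: 29 - 15 + 1 = 15 days (27 - 15 = 12 left)
March 1 + 12 = March 13, 2060


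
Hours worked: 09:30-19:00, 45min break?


8h 45m (525 minutes)

Total time = (19×60+0) - (9×60+30)
= 1140 - 570 = 570 min
Minus break: 570 - 45 = 525 min
= 8h 45m


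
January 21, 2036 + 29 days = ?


Start: January 21, 2036
Add 29 days
January 21 → February 1: 31 - 21 + 1 = 11 days (29 - 11 = 18 left)
February 1 + 18 = February 19, 2036

February 19, 2036


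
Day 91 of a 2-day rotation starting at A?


Shifts: A, B
Start: A (index 0)
Day 91: (0 + 91 - 1) mod 2
= 90 mod 2
= 0
Index 0 → shift A

Shift A


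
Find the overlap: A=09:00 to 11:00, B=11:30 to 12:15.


Meeting A: 540-660 (in minutes from midnight)
Meeting B: 690-735
Overlap start = max(540, 690) = 690
Overlap end = min(660, 735) = 660
Overlap = max(0, 660 - 690) = 0 min

0 minutes


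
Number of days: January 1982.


31 days

Month: January (month 1)
January has 31 days


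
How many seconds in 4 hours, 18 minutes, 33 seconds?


15513 seconds

Hours: 4 × 3600 = 14400
Minutes: 18 × 60 = 1080
Seconds: 33
Total = 14400 + 1080 + 33 = 15513


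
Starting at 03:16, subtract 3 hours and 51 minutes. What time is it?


23:25

Start: 196 minutes from midnight
Subtract: 231 minutes
Remaining: 196 - 231 = -35
Negative → add 24×60 = 1405
Hours: 23, Minutes: 25


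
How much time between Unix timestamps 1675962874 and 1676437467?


Difference = 1676437467 - 1675962874 = 474593 seconds
In hours: 474593 / 3600 ≈ 131.8
In days: 474593 / 86400 ≈ 5.49

474593 seconds (131.8 hours / 5.49 days)


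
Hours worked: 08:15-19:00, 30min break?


Total time = (19×60+0) - (8×60+15)
= 1140 - 495 = 645 min
Minus break: 645 - 30 = 615 min
= 10h 15m

10h 15m (615 minutes)


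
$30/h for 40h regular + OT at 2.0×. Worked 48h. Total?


Regular: 40h × $30 = $1200.00
Overtime: 48 - 40 = 8h
OT pay: 8h × $30 × 2.0 = $480.00
Total = $1200.00 + $480.00 = $1680.00

$1680.00


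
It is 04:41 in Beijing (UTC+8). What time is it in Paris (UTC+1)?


Time difference = UTC+1 - UTC+8 = -7 hours
New hour = (4 -7) mod 24
= -3 mod 24 = 21
Minutes unchanged → 21:41; -3 < 0 → previous day

21:41 (previous day)


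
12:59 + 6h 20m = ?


Start: 779 minutes from midnight
Add: 380 minutes
Total: 1159 minutes
Hours: 1159 ÷ 60 = 19 remainder 19

19:19


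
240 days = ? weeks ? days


Weeks: 240 ÷ 7 = 34 remainder 2

34 weeks 2 days


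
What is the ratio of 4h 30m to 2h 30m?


9:5 (1.80)

Duration 1: 270 minutes
Duration 2: 150 minutes
Ratio = 270:150
GCD = 30
Simplified = 9:5
As a decimal: 9/5 = 1.80


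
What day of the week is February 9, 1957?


Saturday

Zeller's congruence:
q=9, m=14, k=56, j=19
h = (9 + ⌊13×15/5⌋ + 56 + ⌊56/4⌋ + ⌊19/4⌋ - 2×19) mod 7
= (9 + 39 + 56 + 14 + 4 - 38) mod 7
= 84 mod 7 = 0
h=0 → Saturday


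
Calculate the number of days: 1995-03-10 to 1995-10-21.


225 days

From March 10, 1995 to October 21, 1995
Rest of March 1995: 31 - 10 = 21
Full months: April 30, May 31, June 30, July 31, August 31, September 30
Days into October 1995: 21
Total = 21 + 30 + 31 + 30 + 31 + 31 + 30 + 21 = 225 days


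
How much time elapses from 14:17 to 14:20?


0h 3m

End time in minutes: 14×60 + 20 = 860
Start time in minutes: 14×60 + 17 = 857
Difference = 860 - 857 = 3 minutes
= 0 hours 3 minutes


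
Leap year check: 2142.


No

Rules: divisible by 4 AND (not by 100 OR by 400)
2142 ÷ 4 = 535 remainder 2 → not divisible by 4
Not divisible by 4 → not a leap year


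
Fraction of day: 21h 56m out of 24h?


Total minutes: 21×60 + 56 = 1316
Day = 24×60 = 1440 minutes
Fraction = 1316/1440 ≈ 0.9139
As a percentage: 1316/1440 × 100 ≈ 91.39%

0.9139 (91.39%)


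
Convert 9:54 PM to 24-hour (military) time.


21:54

Input: 9:54 PM
PM: 9 + 12 = 21


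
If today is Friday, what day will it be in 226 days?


Sunday

Start: Friday (index 4)
(4 + 226) mod 7
= 230 mod 7
= 6
Index 6 → Sunday


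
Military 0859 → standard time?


Hour: 8
8 < 12 → AM

8:59 AM


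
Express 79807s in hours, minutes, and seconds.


22h 10m 7s

Hours: 79807 ÷ 3600 = 22 remainder 607
Minutes: 607 ÷ 60 = 10 remainder 7
Seconds: 7


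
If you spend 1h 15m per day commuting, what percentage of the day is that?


Time: 75 minutes
Day: 1440 minutes
Percentage = (75/1440) × 100 ≈ 5.2%

5.2%


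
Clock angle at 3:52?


164.0°

Hour hand = 3×30 + 52×0.5 = 116.0°
Minute hand = 52×6 = 312°
Difference = |116.0 - 312| = 196.0°
Since > 180°: 360 - 196.0 = 164.0°


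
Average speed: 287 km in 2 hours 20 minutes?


123.0 km/h

Distance: 287 km
Time: 2h 20m = 140 min = 140/60 = 7/3 hours
Speed = 287 ÷ (7/3) = 287 × 3 / 7 = 861/7 = 123.0 km/h


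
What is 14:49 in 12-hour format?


Hour: 14
14 - 12 = 2 → PM

2:49 PM


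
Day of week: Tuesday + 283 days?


Friday

Start: Tuesday (index 1)
(1 + 283) mod 7
= 284 mod 7
= 4
Index 4 → Friday


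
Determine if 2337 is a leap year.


No

Rules: divisible by 4 AND (not by 100 OR by 400)
2337 ÷ 4 = 584 remainder 1 → not divisible by 4
Not divisible by 4 → not a leap year


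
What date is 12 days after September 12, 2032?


September 24, 2032

Start: September 12, 2032
Add 12 days
September 12 + 12 = September 24, 2032


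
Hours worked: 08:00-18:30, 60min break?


Total time = (18×60+30) - (8×60+0)
= 1110 - 480 = 630 min
Minus break: 630 - 60 = 570 min
= 9h 30m

9h 30m (570 minutes)


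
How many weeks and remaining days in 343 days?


49 weeks 0 days

Weeks: 343 ÷ 7 = 49 remainder 0


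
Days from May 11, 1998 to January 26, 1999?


From May 11, 1998 to January 26, 1999
Rest of May 1998: 31 - 11 = 20
Full months: June 30, July 31, August 31, September 30, October 31, November 30, December 31
Days into January 1999: 26
Total = 20 + 30 + 31 + 31 + 30 + 31 + 30 + 31 + 26 = 260 days

260 days


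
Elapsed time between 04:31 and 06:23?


1h 52m

End time in minutes: 6×60 + 23 = 383
Start time in minutes: 4×60 + 31 = 271
Difference = 383 - 271 = 112 minutes
= 1 hours 52 minutes


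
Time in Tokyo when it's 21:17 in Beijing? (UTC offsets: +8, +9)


22:17

Time difference = UTC+9 - UTC+8 = +1 hours
New hour = (21 + 1) mod 24
= 22 mod 24 = 22
Minutes unchanged → 22:17


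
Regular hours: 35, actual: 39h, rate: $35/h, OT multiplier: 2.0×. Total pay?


$1505.00

Regular: 35h × $35 = $1225.00
Overtime: 39 - 35 = 4h
OT pay: 4h × $35 × 2.0 = $280.00
Total = $1225.00 + $280.00 = $1505.00


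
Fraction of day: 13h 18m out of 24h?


Total minutes: 13×60 + 18 = 798
Day = 24×60 = 1440 minutes
Fraction = 798/1440 ≈ 0.5542
As a percentage: 798/1440 × 100 ≈ 55.42%

0.5542 (55.42%)


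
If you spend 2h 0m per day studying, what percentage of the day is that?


8.3%

Time: 120 minutes
Day: 1440 minutes
Percentage = (120/1440) × 100 ≈ 8.3%


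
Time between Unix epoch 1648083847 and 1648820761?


Difference = 1648820761 - 1648083847 = 736914 seconds
In hours: 736914 / 3600 ≈ 204.7
In days: 736914 / 86400 ≈ 8.53

736914 seconds (204.7 hours / 8.53 days)


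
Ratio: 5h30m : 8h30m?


Duration 1: 330 minutes
Duration 2: 510 minutes
Ratio = 330:510
GCD = 30
Simplified = 11:17
As a decimal: 11/17 ≈ 0.65

11:17 (0.65)


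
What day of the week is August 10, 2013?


Zeller's congruence:
q=10, m=8, k=13, j=20
h = (10 + ⌊13×9/5⌋ + 13 + ⌊13/4⌋ + ⌊20/4⌋ - 2×20) mod 7
= (10 + 23 + 13 + 3 + 5 - 40) mod 7
= 14 mod 7 = 0
h=0 → Saturday

Saturday


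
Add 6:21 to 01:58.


08:19

Start: 118 minutes from midnight
Add: 381 minutes
Total: 499 minutes
Hours: 499 ÷ 60 = 8 remainder 19


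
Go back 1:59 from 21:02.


Start: 1262 minutes from midnight
Subtract: 119 minutes
Remaining: 1262 - 119 = 1143
Hours: 19, Minutes: 3

19:03


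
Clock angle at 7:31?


Hour hand = 7×30 + 31×0.5 = 225.5°
Minute hand = 31×6 = 186°
Difference = |225.5 - 186| = 39.5°

39.5°


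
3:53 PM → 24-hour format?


Input: 3:53 PM
PM: 3 + 12 = 15

15:53


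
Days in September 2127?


30 days

Month: September (month 9)
September has 30 days


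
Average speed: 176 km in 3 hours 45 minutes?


Distance: 176 km
Time: 3h 45m = 225 min = 225/60 = 15/4 hours
Speed = 176 ÷ (15/4) = 176 × 4 / 15 = 704/15 ≈ 46.9 km/h

46.9 km/h


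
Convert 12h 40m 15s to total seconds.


45615 seconds

Hours: 12 × 3600 = 43200
Minutes: 40 × 60 = 2400
Seconds: 15
Total = 43200 + 2400 + 15 = 45615


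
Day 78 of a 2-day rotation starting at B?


Shift A

Shifts: A, B
Start: B (index 1)
Day 78: (1 + 78 - 1) mod 2
= 78 mod 2
= 0
Index 0 → shift A


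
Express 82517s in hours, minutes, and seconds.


Hours: 82517 ÷ 3600 = 22 remainder 3317
Minutes: 3317 ÷ 60 = 55 remainder 17
Seconds: 17

22h 55m 17s


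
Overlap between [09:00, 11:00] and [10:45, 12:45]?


Meeting A: 540-660 (in minutes from midnight)
Meeting B: 645-765
Overlap start = max(540, 645) = 645
Overlap end = min(660, 765) = 660
Overlap = max(0, 660 - 645) = 15 min

15 minutes


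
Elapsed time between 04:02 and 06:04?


End time in minutes: 6×60 + 4 = 364
Start time in minutes: 4×60 + 2 = 242
Difference = 364 - 242 = 122 minutes
= 2 hours 2 minutes

2h 2m


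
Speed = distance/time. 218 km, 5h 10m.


Distance: 218 km
Time: 5h 10m = 310 min = 310/60 = 31/6 hours
Speed = 218 ÷ (31/6) = 218 × 6 / 31 = 1308/31 ≈ 42.2 km/h

42.2 km/h


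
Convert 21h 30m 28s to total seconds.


77428 seconds

Hours: 21 × 3600 = 75600
Minutes: 30 × 60 = 1800
Seconds: 28
Total = 75600 + 1800 + 28 = 77428


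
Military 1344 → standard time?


1:44 PM

Hour: 13
13 - 12 = 1 → PM


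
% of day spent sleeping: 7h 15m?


30.2%

Time: 435 minutes
Day: 1440 minutes
Percentage = (435/1440) × 100 ≈ 30.2%


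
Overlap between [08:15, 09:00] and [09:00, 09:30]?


Meeting A: 495-540 (in minutes from midnight)
Meeting B: 540-570
Overlap start = max(495, 540) = 540
Overlap end = min(540, 570) = 540
Overlap = max(0, 540 - 540) = 0 min

0 minutes


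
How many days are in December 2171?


Month: December (month 12)
December has 31 days

31 days


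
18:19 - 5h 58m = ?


Start: 1099 minutes from midnight
Subtract: 358 minutes
Remaining: 1099 - 358 = 741
Hours: 12, Minutes: 21

12:21


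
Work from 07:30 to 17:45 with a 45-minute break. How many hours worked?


9h 30m (570 minutes)

Total time = (17×60+45) - (7×60+30)
= 1065 - 450 = 615 min
Minus break: 615 - 45 = 570 min
= 9h 30m


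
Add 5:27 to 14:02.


Start: 842 minutes from midnight
Add: 327 minutes
Total: 1169 minutes
Hours: 1169 ÷ 60 = 19 remainder 29

19:29


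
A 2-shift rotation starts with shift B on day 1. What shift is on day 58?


Shifts: A, B
Start: B (index 1)
Day 58: (1 + 58 - 1) mod 2
= 58 mod 2
= 0
Index 0 → shift A

Shift A


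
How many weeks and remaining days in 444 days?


63 weeks 3 days

Weeks: 444 ÷ 7 = 63 remainder 3


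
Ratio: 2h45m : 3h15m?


Duration 1: 165 minutes
Duration 2: 195 minutes
Ratio = 165:195
GCD = 15
Simplified = 11:13
As a decimal: 11/13 ≈ 0.85

11:13 (0.85)


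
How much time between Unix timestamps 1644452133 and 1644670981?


Difference = 1644670981 - 1644452133 = 218848 seconds
In hours: 218848 / 3600 ≈ 60.8
In days: 218848 / 86400 ≈ 2.53

218848 seconds (60.8 hours / 2.53 days)


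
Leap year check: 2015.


No

Rules: divisible by 4 AND (not by 100 OR by 400)
2015 ÷ 4 = 503 remainder 3 → not divisible by 4
Not divisible by 4 → not a leap year


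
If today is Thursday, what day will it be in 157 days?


Sunday

Start: Thursday (index 3)
(3 + 157) mod 7
= 160 mod 7
= 6
Index 6 → Sunday


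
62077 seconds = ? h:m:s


Hours: 62077 ÷ 3600 = 17 remainder 877
Minutes: 877 ÷ 60 = 14 remainder 37
Seconds: 37

17h 14m 37s


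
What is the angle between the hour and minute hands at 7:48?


Hour hand = 7×30 + 48×0.5 = 234.0°
Minute hand = 48×6 = 288°
Difference = |234.0 - 288| = 54.0°

54.0°


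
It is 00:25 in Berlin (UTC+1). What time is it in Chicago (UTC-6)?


17:25 (previous day)

Time difference = UTC-6 - UTC+1 = -7 hours
New hour = (0 -7) mod 24
= -7 mod 24 = 17
Minutes unchanged → 17:25; -7 < 0 → previous day
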